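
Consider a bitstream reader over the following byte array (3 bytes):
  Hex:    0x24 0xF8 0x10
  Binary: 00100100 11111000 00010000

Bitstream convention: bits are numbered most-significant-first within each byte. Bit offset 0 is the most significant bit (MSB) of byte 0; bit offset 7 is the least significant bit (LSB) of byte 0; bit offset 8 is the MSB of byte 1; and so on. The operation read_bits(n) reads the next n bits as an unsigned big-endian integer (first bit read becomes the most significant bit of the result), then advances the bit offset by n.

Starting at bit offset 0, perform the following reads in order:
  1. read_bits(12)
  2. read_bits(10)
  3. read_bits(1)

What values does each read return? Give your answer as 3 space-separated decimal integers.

Read 1: bits[0:12] width=12 -> value=591 (bin 001001001111); offset now 12 = byte 1 bit 4; 12 bits remain
Read 2: bits[12:22] width=10 -> value=516 (bin 1000000100); offset now 22 = byte 2 bit 6; 2 bits remain
Read 3: bits[22:23] width=1 -> value=0 (bin 0); offset now 23 = byte 2 bit 7; 1 bits remain

Answer: 591 516 0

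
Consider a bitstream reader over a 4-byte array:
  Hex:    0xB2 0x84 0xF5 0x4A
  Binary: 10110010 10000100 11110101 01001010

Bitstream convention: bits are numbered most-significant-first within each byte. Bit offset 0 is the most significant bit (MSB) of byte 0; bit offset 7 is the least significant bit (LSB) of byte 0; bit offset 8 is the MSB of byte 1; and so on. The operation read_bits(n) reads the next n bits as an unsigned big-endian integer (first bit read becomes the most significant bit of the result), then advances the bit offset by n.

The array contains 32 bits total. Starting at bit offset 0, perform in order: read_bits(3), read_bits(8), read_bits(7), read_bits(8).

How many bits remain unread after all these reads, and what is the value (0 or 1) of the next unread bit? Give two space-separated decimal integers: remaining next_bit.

Read 1: bits[0:3] width=3 -> value=5 (bin 101); offset now 3 = byte 0 bit 3; 29 bits remain
Read 2: bits[3:11] width=8 -> value=148 (bin 10010100); offset now 11 = byte 1 bit 3; 21 bits remain
Read 3: bits[11:18] width=7 -> value=19 (bin 0010011); offset now 18 = byte 2 bit 2; 14 bits remain
Read 4: bits[18:26] width=8 -> value=213 (bin 11010101); offset now 26 = byte 3 bit 2; 6 bits remain

Answer: 6 0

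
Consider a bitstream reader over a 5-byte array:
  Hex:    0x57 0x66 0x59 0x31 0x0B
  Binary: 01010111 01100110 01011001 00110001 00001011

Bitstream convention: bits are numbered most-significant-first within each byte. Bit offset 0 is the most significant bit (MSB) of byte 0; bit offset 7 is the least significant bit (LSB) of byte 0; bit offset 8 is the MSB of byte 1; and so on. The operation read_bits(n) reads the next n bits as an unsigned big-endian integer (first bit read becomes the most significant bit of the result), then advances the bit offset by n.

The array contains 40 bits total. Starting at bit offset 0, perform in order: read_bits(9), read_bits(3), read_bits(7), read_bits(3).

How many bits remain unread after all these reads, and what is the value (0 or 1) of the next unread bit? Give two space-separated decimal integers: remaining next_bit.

Answer: 18 0

Derivation:
Read 1: bits[0:9] width=9 -> value=174 (bin 010101110); offset now 9 = byte 1 bit 1; 31 bits remain
Read 2: bits[9:12] width=3 -> value=6 (bin 110); offset now 12 = byte 1 bit 4; 28 bits remain
Read 3: bits[12:19] width=7 -> value=50 (bin 0110010); offset now 19 = byte 2 bit 3; 21 bits remain
Read 4: bits[19:22] width=3 -> value=6 (bin 110); offset now 22 = byte 2 bit 6; 18 bits remain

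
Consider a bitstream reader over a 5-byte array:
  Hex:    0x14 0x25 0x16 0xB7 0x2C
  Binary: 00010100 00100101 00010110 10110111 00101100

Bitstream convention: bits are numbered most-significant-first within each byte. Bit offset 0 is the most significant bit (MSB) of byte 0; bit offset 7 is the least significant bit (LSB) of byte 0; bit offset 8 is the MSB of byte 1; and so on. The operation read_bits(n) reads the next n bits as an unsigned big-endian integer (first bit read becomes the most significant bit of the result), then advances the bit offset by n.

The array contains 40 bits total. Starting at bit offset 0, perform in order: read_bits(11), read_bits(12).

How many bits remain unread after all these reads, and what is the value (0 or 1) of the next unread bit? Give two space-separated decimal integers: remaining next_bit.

Answer: 17 0

Derivation:
Read 1: bits[0:11] width=11 -> value=161 (bin 00010100001); offset now 11 = byte 1 bit 3; 29 bits remain
Read 2: bits[11:23] width=12 -> value=651 (bin 001010001011); offset now 23 = byte 2 bit 7; 17 bits remain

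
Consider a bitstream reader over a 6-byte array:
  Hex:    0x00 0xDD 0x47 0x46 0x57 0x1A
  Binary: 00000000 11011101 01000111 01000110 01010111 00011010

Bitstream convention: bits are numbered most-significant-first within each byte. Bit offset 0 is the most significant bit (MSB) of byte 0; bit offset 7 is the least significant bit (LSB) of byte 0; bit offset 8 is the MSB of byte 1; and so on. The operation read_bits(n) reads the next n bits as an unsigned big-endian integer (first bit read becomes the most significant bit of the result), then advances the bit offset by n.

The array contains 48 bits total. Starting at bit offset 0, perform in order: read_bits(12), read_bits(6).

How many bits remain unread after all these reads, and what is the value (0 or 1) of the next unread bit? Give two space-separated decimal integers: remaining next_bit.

Read 1: bits[0:12] width=12 -> value=13 (bin 000000001101); offset now 12 = byte 1 bit 4; 36 bits remain
Read 2: bits[12:18] width=6 -> value=53 (bin 110101); offset now 18 = byte 2 bit 2; 30 bits remain

Answer: 30 0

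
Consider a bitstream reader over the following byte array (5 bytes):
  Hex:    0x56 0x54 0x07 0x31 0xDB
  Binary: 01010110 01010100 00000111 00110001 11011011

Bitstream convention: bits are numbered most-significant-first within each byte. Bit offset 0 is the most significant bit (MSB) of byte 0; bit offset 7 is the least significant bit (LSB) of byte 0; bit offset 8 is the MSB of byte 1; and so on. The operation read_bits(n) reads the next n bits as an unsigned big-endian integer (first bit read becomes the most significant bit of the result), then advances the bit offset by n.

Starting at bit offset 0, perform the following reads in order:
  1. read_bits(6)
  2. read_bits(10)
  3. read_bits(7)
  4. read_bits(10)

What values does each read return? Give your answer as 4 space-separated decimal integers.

Answer: 21 596 3 611

Derivation:
Read 1: bits[0:6] width=6 -> value=21 (bin 010101); offset now 6 = byte 0 bit 6; 34 bits remain
Read 2: bits[6:16] width=10 -> value=596 (bin 1001010100); offset now 16 = byte 2 bit 0; 24 bits remain
Read 3: bits[16:23] width=7 -> value=3 (bin 0000011); offset now 23 = byte 2 bit 7; 17 bits remain
Read 4: bits[23:33] width=10 -> value=611 (bin 1001100011); offset now 33 = byte 4 bit 1; 7 bits remain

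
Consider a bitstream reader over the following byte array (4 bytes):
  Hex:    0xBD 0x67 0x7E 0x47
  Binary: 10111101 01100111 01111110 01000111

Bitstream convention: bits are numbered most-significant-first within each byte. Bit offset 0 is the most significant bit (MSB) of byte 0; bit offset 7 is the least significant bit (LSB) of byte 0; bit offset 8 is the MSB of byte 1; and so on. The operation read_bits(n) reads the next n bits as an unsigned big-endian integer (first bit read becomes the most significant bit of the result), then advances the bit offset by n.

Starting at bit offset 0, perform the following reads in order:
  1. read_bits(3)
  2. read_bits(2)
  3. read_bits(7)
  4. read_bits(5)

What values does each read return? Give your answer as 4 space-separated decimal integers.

Answer: 5 3 86 14

Derivation:
Read 1: bits[0:3] width=3 -> value=5 (bin 101); offset now 3 = byte 0 bit 3; 29 bits remain
Read 2: bits[3:5] width=2 -> value=3 (bin 11); offset now 5 = byte 0 bit 5; 27 bits remain
Read 3: bits[5:12] width=7 -> value=86 (bin 1010110); offset now 12 = byte 1 bit 4; 20 bits remain
Read 4: bits[12:17] width=5 -> value=14 (bin 01110); offset now 17 = byte 2 bit 1; 15 bits remain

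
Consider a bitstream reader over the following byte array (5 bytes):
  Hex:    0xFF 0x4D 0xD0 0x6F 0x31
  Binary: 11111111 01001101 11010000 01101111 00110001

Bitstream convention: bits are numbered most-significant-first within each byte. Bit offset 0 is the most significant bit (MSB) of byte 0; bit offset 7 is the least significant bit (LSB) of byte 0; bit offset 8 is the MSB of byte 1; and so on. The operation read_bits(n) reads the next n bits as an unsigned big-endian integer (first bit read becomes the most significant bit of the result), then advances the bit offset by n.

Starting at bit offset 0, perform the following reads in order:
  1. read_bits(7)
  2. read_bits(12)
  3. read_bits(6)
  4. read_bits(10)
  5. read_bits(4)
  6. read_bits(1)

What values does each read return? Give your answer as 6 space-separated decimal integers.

Answer: 127 2670 32 889 8 1

Derivation:
Read 1: bits[0:7] width=7 -> value=127 (bin 1111111); offset now 7 = byte 0 bit 7; 33 bits remain
Read 2: bits[7:19] width=12 -> value=2670 (bin 101001101110); offset now 19 = byte 2 bit 3; 21 bits remain
Read 3: bits[19:25] width=6 -> value=32 (bin 100000); offset now 25 = byte 3 bit 1; 15 bits remain
Read 4: bits[25:35] width=10 -> value=889 (bin 1101111001); offset now 35 = byte 4 bit 3; 5 bits remain
Read 5: bits[35:39] width=4 -> value=8 (bin 1000); offset now 39 = byte 4 bit 7; 1 bits remain
Read 6: bits[39:40] width=1 -> value=1 (bin 1); offset now 40 = byte 5 bit 0; 0 bits remain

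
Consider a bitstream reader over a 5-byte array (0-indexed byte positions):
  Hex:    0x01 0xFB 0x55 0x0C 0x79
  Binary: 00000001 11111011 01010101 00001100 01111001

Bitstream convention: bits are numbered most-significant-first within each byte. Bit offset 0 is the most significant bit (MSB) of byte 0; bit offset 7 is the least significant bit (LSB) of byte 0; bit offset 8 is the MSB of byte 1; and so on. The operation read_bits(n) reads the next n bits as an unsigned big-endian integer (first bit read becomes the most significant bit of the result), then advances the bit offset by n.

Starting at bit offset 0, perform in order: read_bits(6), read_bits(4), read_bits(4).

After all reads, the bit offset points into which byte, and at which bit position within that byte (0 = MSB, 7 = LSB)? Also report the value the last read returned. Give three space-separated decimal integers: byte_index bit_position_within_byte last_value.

Read 1: bits[0:6] width=6 -> value=0 (bin 000000); offset now 6 = byte 0 bit 6; 34 bits remain
Read 2: bits[6:10] width=4 -> value=7 (bin 0111); offset now 10 = byte 1 bit 2; 30 bits remain
Read 3: bits[10:14] width=4 -> value=14 (bin 1110); offset now 14 = byte 1 bit 6; 26 bits remain

Answer: 1 6 14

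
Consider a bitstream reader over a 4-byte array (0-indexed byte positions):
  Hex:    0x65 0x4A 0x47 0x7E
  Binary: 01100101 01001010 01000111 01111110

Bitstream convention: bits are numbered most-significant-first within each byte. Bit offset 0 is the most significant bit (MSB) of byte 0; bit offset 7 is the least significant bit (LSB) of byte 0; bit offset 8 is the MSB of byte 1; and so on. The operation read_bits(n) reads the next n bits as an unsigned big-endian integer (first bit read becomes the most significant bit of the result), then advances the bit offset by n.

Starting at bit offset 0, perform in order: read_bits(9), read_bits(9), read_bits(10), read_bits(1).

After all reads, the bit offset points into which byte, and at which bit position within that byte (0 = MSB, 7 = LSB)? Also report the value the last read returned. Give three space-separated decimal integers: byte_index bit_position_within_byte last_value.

Read 1: bits[0:9] width=9 -> value=202 (bin 011001010); offset now 9 = byte 1 bit 1; 23 bits remain
Read 2: bits[9:18] width=9 -> value=297 (bin 100101001); offset now 18 = byte 2 bit 2; 14 bits remain
Read 3: bits[18:28] width=10 -> value=119 (bin 0001110111); offset now 28 = byte 3 bit 4; 4 bits remain
Read 4: bits[28:29] width=1 -> value=1 (bin 1); offset now 29 = byte 3 bit 5; 3 bits remain

Answer: 3 5 1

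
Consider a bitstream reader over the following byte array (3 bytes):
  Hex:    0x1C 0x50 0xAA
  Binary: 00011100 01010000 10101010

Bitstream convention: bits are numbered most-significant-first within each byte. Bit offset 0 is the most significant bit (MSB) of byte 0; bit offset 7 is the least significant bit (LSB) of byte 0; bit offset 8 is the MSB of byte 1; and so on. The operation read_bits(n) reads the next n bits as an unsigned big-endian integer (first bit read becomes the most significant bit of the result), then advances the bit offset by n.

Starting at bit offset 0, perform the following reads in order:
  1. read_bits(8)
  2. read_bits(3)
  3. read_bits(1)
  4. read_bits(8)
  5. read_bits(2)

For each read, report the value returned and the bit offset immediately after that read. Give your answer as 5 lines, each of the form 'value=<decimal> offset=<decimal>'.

Answer: value=28 offset=8
value=2 offset=11
value=1 offset=12
value=10 offset=20
value=2 offset=22

Derivation:
Read 1: bits[0:8] width=8 -> value=28 (bin 00011100); offset now 8 = byte 1 bit 0; 16 bits remain
Read 2: bits[8:11] width=3 -> value=2 (bin 010); offset now 11 = byte 1 bit 3; 13 bits remain
Read 3: bits[11:12] width=1 -> value=1 (bin 1); offset now 12 = byte 1 bit 4; 12 bits remain
Read 4: bits[12:20] width=8 -> value=10 (bin 00001010); offset now 20 = byte 2 bit 4; 4 bits remain
Read 5: bits[20:22] width=2 -> value=2 (bin 10); offset now 22 = byte 2 bit 6; 2 bits remain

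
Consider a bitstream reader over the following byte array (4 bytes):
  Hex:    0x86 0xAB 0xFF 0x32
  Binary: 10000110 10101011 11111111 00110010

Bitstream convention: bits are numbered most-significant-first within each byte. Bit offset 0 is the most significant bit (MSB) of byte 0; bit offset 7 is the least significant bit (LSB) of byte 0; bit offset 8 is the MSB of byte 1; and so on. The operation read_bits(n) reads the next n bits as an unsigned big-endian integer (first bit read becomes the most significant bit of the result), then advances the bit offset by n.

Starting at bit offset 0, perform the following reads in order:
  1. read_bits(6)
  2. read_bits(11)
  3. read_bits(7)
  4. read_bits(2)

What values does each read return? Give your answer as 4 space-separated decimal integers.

Read 1: bits[0:6] width=6 -> value=33 (bin 100001); offset now 6 = byte 0 bit 6; 26 bits remain
Read 2: bits[6:17] width=11 -> value=1367 (bin 10101010111); offset now 17 = byte 2 bit 1; 15 bits remain
Read 3: bits[17:24] width=7 -> value=127 (bin 1111111); offset now 24 = byte 3 bit 0; 8 bits remain
Read 4: bits[24:26] width=2 -> value=0 (bin 00); offset now 26 = byte 3 bit 2; 6 bits remain

Answer: 33 1367 127 0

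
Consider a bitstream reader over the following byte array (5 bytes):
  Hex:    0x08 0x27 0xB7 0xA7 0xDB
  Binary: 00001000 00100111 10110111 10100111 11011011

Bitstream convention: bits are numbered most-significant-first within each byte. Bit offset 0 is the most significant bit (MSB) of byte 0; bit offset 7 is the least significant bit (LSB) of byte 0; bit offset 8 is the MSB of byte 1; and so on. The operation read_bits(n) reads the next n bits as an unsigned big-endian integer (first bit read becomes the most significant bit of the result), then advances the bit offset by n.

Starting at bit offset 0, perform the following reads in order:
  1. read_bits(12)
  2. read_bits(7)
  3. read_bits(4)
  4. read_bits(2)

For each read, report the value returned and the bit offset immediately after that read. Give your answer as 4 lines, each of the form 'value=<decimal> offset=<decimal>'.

Read 1: bits[0:12] width=12 -> value=130 (bin 000010000010); offset now 12 = byte 1 bit 4; 28 bits remain
Read 2: bits[12:19] width=7 -> value=61 (bin 0111101); offset now 19 = byte 2 bit 3; 21 bits remain
Read 3: bits[19:23] width=4 -> value=11 (bin 1011); offset now 23 = byte 2 bit 7; 17 bits remain
Read 4: bits[23:25] width=2 -> value=3 (bin 11); offset now 25 = byte 3 bit 1; 15 bits remain

Answer: value=130 offset=12
value=61 offset=19
value=11 offset=23
value=3 offset=25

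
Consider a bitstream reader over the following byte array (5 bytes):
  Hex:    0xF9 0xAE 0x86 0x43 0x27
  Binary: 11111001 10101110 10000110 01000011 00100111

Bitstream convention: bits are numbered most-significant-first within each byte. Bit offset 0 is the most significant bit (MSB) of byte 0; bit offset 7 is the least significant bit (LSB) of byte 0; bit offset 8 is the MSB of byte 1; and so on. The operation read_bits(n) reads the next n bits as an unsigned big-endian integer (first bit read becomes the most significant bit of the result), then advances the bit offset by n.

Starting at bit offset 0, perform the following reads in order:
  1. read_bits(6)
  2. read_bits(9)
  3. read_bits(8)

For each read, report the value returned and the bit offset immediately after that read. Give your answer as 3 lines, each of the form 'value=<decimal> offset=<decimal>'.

Read 1: bits[0:6] width=6 -> value=62 (bin 111110); offset now 6 = byte 0 bit 6; 34 bits remain
Read 2: bits[6:15] width=9 -> value=215 (bin 011010111); offset now 15 = byte 1 bit 7; 25 bits remain
Read 3: bits[15:23] width=8 -> value=67 (bin 01000011); offset now 23 = byte 2 bit 7; 17 bits remain

Answer: value=62 offset=6
value=215 offset=15
value=67 offset=23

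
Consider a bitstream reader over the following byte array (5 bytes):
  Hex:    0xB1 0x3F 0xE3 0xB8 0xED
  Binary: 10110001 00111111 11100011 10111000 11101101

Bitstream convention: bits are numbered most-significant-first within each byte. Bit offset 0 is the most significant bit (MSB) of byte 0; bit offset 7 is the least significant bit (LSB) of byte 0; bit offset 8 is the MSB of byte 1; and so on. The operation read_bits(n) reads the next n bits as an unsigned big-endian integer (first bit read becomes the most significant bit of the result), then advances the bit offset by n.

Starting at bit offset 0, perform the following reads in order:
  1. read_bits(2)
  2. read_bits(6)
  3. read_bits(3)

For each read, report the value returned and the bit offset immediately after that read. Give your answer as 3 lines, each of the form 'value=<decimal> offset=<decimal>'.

Answer: value=2 offset=2
value=49 offset=8
value=1 offset=11

Derivation:
Read 1: bits[0:2] width=2 -> value=2 (bin 10); offset now 2 = byte 0 bit 2; 38 bits remain
Read 2: bits[2:8] width=6 -> value=49 (bin 110001); offset now 8 = byte 1 bit 0; 32 bits remain
Read 3: bits[8:11] width=3 -> value=1 (bin 001); offset now 11 = byte 1 bit 3; 29 bits remain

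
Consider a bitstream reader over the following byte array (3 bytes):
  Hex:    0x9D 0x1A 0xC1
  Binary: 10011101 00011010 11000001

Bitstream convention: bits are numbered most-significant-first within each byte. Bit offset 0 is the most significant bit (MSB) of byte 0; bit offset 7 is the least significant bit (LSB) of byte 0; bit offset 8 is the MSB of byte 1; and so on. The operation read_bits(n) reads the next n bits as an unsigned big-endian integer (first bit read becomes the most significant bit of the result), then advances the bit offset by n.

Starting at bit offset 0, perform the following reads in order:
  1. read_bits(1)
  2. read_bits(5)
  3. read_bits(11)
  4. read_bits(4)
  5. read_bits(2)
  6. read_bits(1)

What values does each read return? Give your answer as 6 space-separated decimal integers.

Read 1: bits[0:1] width=1 -> value=1 (bin 1); offset now 1 = byte 0 bit 1; 23 bits remain
Read 2: bits[1:6] width=5 -> value=7 (bin 00111); offset now 6 = byte 0 bit 6; 18 bits remain
Read 3: bits[6:17] width=11 -> value=565 (bin 01000110101); offset now 17 = byte 2 bit 1; 7 bits remain
Read 4: bits[17:21] width=4 -> value=8 (bin 1000); offset now 21 = byte 2 bit 5; 3 bits remain
Read 5: bits[21:23] width=2 -> value=0 (bin 00); offset now 23 = byte 2 bit 7; 1 bits remain
Read 6: bits[23:24] width=1 -> value=1 (bin 1); offset now 24 = byte 3 bit 0; 0 bits remain

Answer: 1 7 565 8 0 1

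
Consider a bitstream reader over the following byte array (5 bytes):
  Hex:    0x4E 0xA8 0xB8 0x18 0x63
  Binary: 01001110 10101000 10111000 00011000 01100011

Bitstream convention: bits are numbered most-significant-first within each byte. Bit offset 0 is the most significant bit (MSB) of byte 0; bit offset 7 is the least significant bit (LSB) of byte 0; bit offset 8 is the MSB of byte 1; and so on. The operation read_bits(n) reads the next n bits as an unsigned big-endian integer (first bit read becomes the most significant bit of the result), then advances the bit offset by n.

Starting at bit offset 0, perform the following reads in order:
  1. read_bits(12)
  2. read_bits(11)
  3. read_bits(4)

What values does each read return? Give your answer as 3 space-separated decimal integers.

Answer: 1258 1116 0

Derivation:
Read 1: bits[0:12] width=12 -> value=1258 (bin 010011101010); offset now 12 = byte 1 bit 4; 28 bits remain
Read 2: bits[12:23] width=11 -> value=1116 (bin 10001011100); offset now 23 = byte 2 bit 7; 17 bits remain
Read 3: bits[23:27] width=4 -> value=0 (bin 0000); offset now 27 = byte 3 bit 3; 13 bits remain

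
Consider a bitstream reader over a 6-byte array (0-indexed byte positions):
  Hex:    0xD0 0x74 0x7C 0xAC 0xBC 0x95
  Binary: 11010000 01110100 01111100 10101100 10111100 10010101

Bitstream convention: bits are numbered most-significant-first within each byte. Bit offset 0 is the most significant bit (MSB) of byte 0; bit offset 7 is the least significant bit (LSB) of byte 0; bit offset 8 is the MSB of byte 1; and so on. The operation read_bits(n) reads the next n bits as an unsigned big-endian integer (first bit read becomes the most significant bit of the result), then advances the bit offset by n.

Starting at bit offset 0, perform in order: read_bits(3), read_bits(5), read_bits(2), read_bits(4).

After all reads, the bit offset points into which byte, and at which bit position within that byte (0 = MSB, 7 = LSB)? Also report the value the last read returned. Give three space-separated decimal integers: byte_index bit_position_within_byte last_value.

Read 1: bits[0:3] width=3 -> value=6 (bin 110); offset now 3 = byte 0 bit 3; 45 bits remain
Read 2: bits[3:8] width=5 -> value=16 (bin 10000); offset now 8 = byte 1 bit 0; 40 bits remain
Read 3: bits[8:10] width=2 -> value=1 (bin 01); offset now 10 = byte 1 bit 2; 38 bits remain
Read 4: bits[10:14] width=4 -> value=13 (bin 1101); offset now 14 = byte 1 bit 6; 34 bits remain

Answer: 1 6 13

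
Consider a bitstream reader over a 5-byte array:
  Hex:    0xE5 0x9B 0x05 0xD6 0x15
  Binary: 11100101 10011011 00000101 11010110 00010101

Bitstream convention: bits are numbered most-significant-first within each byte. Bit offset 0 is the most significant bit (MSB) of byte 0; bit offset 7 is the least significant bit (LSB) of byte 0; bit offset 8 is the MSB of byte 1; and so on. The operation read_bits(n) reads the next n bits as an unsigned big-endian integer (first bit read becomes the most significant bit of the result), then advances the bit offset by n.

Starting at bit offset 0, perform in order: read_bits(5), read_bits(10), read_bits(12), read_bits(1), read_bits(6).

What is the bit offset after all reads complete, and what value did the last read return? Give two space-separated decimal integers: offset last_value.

Read 1: bits[0:5] width=5 -> value=28 (bin 11100); offset now 5 = byte 0 bit 5; 35 bits remain
Read 2: bits[5:15] width=10 -> value=717 (bin 1011001101); offset now 15 = byte 1 bit 7; 25 bits remain
Read 3: bits[15:27] width=12 -> value=2094 (bin 100000101110); offset now 27 = byte 3 bit 3; 13 bits remain
Read 4: bits[27:28] width=1 -> value=1 (bin 1); offset now 28 = byte 3 bit 4; 12 bits remain
Read 5: bits[28:34] width=6 -> value=24 (bin 011000); offset now 34 = byte 4 bit 2; 6 bits remain

Answer: 34 24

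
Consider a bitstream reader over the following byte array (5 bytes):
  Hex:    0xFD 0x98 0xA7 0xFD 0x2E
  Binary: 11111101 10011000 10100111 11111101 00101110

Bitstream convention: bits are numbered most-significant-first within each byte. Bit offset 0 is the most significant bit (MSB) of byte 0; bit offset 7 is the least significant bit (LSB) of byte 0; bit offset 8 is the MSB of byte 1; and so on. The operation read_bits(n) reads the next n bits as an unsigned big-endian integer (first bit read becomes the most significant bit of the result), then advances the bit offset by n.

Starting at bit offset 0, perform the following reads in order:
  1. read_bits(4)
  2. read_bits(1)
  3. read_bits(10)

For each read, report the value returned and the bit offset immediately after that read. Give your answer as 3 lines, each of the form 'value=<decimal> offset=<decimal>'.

Read 1: bits[0:4] width=4 -> value=15 (bin 1111); offset now 4 = byte 0 bit 4; 36 bits remain
Read 2: bits[4:5] width=1 -> value=1 (bin 1); offset now 5 = byte 0 bit 5; 35 bits remain
Read 3: bits[5:15] width=10 -> value=716 (bin 1011001100); offset now 15 = byte 1 bit 7; 25 bits remain

Answer: value=15 offset=4
value=1 offset=5
value=716 offset=15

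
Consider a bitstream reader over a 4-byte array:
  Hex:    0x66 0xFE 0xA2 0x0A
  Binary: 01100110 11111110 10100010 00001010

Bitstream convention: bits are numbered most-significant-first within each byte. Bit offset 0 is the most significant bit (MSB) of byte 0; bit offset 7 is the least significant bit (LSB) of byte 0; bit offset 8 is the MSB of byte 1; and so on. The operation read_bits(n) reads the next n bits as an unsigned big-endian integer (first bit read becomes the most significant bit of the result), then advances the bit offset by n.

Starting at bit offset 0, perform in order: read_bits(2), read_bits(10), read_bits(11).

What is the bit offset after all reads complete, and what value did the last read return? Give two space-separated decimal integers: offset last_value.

Answer: 23 1873

Derivation:
Read 1: bits[0:2] width=2 -> value=1 (bin 01); offset now 2 = byte 0 bit 2; 30 bits remain
Read 2: bits[2:12] width=10 -> value=623 (bin 1001101111); offset now 12 = byte 1 bit 4; 20 bits remain
Read 3: bits[12:23] width=11 -> value=1873 (bin 11101010001); offset now 23 = byte 2 bit 7; 9 bits remain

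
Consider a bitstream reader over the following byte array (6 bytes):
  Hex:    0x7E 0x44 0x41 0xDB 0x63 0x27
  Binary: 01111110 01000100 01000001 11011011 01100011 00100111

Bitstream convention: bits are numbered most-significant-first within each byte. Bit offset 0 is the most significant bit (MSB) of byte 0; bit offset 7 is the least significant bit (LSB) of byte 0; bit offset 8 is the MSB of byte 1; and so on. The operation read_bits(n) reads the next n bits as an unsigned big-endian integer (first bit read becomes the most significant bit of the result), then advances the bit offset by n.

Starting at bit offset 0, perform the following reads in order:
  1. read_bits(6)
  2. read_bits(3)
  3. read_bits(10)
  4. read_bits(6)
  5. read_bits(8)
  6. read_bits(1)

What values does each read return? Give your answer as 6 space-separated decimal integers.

Read 1: bits[0:6] width=6 -> value=31 (bin 011111); offset now 6 = byte 0 bit 6; 42 bits remain
Read 2: bits[6:9] width=3 -> value=4 (bin 100); offset now 9 = byte 1 bit 1; 39 bits remain
Read 3: bits[9:19] width=10 -> value=546 (bin 1000100010); offset now 19 = byte 2 bit 3; 29 bits remain
Read 4: bits[19:25] width=6 -> value=3 (bin 000011); offset now 25 = byte 3 bit 1; 23 bits remain
Read 5: bits[25:33] width=8 -> value=182 (bin 10110110); offset now 33 = byte 4 bit 1; 15 bits remain
Read 6: bits[33:34] width=1 -> value=1 (bin 1); offset now 34 = byte 4 bit 2; 14 bits remain

Answer: 31 4 546 3 182 1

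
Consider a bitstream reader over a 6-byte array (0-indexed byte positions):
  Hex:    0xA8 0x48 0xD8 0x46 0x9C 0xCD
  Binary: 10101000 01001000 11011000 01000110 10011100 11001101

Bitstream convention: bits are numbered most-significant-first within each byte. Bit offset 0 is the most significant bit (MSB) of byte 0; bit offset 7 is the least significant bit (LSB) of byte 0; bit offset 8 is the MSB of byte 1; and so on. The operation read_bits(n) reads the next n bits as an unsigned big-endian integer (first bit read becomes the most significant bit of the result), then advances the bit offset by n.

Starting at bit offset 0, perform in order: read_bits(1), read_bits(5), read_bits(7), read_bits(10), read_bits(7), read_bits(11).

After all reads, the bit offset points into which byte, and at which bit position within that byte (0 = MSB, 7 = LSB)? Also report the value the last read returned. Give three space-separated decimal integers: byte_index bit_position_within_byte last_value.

Read 1: bits[0:1] width=1 -> value=1 (bin 1); offset now 1 = byte 0 bit 1; 47 bits remain
Read 2: bits[1:6] width=5 -> value=10 (bin 01010); offset now 6 = byte 0 bit 6; 42 bits remain
Read 3: bits[6:13] width=7 -> value=9 (bin 0001001); offset now 13 = byte 1 bit 5; 35 bits remain
Read 4: bits[13:23] width=10 -> value=108 (bin 0001101100); offset now 23 = byte 2 bit 7; 25 bits remain
Read 5: bits[23:30] width=7 -> value=17 (bin 0010001); offset now 30 = byte 3 bit 6; 18 bits remain
Read 6: bits[30:41] width=11 -> value=1337 (bin 10100111001); offset now 41 = byte 5 bit 1; 7 bits remain

Answer: 5 1 1337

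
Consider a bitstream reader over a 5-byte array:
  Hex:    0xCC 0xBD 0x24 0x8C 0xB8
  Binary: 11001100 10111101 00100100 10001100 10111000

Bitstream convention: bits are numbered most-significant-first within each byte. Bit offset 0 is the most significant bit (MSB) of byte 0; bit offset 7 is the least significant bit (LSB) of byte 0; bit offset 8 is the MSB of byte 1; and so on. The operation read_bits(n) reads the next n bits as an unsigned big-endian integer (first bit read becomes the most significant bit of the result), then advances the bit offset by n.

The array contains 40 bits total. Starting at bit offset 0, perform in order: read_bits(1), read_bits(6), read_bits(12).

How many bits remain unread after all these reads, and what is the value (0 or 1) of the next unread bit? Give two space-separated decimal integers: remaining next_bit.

Read 1: bits[0:1] width=1 -> value=1 (bin 1); offset now 1 = byte 0 bit 1; 39 bits remain
Read 2: bits[1:7] width=6 -> value=38 (bin 100110); offset now 7 = byte 0 bit 7; 33 bits remain
Read 3: bits[7:19] width=12 -> value=1513 (bin 010111101001); offset now 19 = byte 2 bit 3; 21 bits remain

Answer: 21 0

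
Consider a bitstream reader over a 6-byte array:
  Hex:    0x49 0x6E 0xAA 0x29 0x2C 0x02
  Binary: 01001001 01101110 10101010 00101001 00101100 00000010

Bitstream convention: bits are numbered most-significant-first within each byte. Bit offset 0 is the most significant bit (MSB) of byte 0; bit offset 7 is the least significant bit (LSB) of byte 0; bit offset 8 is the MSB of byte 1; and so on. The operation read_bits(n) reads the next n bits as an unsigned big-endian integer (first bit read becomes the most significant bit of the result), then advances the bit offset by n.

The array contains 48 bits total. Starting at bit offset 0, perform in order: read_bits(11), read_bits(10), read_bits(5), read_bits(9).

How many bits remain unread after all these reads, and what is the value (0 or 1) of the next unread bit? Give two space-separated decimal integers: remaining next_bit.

Read 1: bits[0:11] width=11 -> value=587 (bin 01001001011); offset now 11 = byte 1 bit 3; 37 bits remain
Read 2: bits[11:21] width=10 -> value=469 (bin 0111010101); offset now 21 = byte 2 bit 5; 27 bits remain
Read 3: bits[21:26] width=5 -> value=8 (bin 01000); offset now 26 = byte 3 bit 2; 22 bits remain
Read 4: bits[26:35] width=9 -> value=329 (bin 101001001); offset now 35 = byte 4 bit 3; 13 bits remain

Answer: 13 0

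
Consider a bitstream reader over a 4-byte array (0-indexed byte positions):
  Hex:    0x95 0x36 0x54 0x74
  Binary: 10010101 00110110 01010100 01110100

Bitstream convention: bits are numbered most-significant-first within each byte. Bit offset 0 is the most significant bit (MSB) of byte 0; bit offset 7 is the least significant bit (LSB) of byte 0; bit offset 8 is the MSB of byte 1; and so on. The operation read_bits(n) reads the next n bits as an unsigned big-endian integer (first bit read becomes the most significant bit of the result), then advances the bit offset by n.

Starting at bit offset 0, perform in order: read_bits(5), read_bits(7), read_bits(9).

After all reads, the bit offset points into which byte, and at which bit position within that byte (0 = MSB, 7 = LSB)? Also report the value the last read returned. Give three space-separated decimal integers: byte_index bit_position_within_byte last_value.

Answer: 2 5 202

Derivation:
Read 1: bits[0:5] width=5 -> value=18 (bin 10010); offset now 5 = byte 0 bit 5; 27 bits remain
Read 2: bits[5:12] width=7 -> value=83 (bin 1010011); offset now 12 = byte 1 bit 4; 20 bits remain
Read 3: bits[12:21] width=9 -> value=202 (bin 011001010); offset now 21 = byte 2 bit 5; 11 bits remain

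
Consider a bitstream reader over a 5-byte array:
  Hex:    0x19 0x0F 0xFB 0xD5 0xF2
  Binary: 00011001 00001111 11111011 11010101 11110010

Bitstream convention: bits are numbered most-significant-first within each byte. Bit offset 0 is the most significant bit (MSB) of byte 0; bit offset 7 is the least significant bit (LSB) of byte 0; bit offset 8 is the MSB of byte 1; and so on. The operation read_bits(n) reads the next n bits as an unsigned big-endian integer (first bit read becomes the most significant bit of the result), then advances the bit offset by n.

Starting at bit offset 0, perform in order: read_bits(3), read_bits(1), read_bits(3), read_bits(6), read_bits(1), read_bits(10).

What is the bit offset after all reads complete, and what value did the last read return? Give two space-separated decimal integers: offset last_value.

Read 1: bits[0:3] width=3 -> value=0 (bin 000); offset now 3 = byte 0 bit 3; 37 bits remain
Read 2: bits[3:4] width=1 -> value=1 (bin 1); offset now 4 = byte 0 bit 4; 36 bits remain
Read 3: bits[4:7] width=3 -> value=4 (bin 100); offset now 7 = byte 0 bit 7; 33 bits remain
Read 4: bits[7:13] width=6 -> value=33 (bin 100001); offset now 13 = byte 1 bit 5; 27 bits remain
Read 5: bits[13:14] width=1 -> value=1 (bin 1); offset now 14 = byte 1 bit 6; 26 bits remain
Read 6: bits[14:24] width=10 -> value=1019 (bin 1111111011); offset now 24 = byte 3 bit 0; 16 bits remain

Answer: 24 1019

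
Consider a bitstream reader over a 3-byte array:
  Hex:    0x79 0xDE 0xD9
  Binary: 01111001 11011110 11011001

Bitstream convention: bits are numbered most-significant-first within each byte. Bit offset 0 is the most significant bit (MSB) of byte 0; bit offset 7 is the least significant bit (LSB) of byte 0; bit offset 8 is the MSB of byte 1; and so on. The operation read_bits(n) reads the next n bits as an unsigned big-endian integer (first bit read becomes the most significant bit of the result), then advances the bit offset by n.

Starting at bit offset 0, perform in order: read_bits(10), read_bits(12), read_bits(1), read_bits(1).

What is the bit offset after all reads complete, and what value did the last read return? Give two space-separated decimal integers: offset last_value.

Answer: 24 1

Derivation:
Read 1: bits[0:10] width=10 -> value=487 (bin 0111100111); offset now 10 = byte 1 bit 2; 14 bits remain
Read 2: bits[10:22] width=12 -> value=1974 (bin 011110110110); offset now 22 = byte 2 bit 6; 2 bits remain
Read 3: bits[22:23] width=1 -> value=0 (bin 0); offset now 23 = byte 2 bit 7; 1 bits remain
Read 4: bits[23:24] width=1 -> value=1 (bin 1); offset now 24 = byte 3 bit 0; 0 bits remain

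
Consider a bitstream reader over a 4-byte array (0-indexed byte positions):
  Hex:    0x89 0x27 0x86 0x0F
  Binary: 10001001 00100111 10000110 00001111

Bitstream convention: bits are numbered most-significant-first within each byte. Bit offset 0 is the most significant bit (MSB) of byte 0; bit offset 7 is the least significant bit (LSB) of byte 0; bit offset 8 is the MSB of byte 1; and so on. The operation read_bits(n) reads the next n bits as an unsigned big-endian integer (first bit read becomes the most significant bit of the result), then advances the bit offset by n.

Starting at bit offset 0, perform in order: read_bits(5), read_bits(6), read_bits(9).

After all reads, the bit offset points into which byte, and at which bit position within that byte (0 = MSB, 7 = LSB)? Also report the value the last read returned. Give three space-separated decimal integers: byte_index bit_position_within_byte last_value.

Answer: 2 4 120

Derivation:
Read 1: bits[0:5] width=5 -> value=17 (bin 10001); offset now 5 = byte 0 bit 5; 27 bits remain
Read 2: bits[5:11] width=6 -> value=9 (bin 001001); offset now 11 = byte 1 bit 3; 21 bits remain
Read 3: bits[11:20] width=9 -> value=120 (bin 001111000); offset now 20 = byte 2 bit 4; 12 bits remain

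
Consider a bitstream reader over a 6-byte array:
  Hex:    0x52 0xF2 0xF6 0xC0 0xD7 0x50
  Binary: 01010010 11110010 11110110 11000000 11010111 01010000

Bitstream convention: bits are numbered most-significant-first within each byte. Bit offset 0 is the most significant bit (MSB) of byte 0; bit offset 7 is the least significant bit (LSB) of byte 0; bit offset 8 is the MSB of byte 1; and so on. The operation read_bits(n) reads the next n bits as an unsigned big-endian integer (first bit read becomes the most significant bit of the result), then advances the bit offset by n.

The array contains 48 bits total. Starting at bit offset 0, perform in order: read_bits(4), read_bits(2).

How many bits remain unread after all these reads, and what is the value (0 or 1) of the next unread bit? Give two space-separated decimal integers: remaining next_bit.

Answer: 42 1

Derivation:
Read 1: bits[0:4] width=4 -> value=5 (bin 0101); offset now 4 = byte 0 bit 4; 44 bits remain
Read 2: bits[4:6] width=2 -> value=0 (bin 00); offset now 6 = byte 0 bit 6; 42 bits remain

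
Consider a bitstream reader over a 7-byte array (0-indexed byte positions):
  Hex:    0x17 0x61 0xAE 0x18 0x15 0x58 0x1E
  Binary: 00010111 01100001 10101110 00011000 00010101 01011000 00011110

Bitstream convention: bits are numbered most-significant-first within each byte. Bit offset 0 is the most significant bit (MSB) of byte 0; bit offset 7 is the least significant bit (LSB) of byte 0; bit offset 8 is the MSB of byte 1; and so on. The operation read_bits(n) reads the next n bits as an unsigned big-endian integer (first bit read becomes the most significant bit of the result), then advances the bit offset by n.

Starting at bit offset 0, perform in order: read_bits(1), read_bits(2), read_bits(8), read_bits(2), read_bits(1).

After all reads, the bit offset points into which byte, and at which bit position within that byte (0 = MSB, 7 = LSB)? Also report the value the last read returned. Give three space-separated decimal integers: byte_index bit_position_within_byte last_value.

Read 1: bits[0:1] width=1 -> value=0 (bin 0); offset now 1 = byte 0 bit 1; 55 bits remain
Read 2: bits[1:3] width=2 -> value=0 (bin 00); offset now 3 = byte 0 bit 3; 53 bits remain
Read 3: bits[3:11] width=8 -> value=187 (bin 10111011); offset now 11 = byte 1 bit 3; 45 bits remain
Read 4: bits[11:13] width=2 -> value=0 (bin 00); offset now 13 = byte 1 bit 5; 43 bits remain
Read 5: bits[13:14] width=1 -> value=0 (bin 0); offset now 14 = byte 1 bit 6; 42 bits remain

Answer: 1 6 0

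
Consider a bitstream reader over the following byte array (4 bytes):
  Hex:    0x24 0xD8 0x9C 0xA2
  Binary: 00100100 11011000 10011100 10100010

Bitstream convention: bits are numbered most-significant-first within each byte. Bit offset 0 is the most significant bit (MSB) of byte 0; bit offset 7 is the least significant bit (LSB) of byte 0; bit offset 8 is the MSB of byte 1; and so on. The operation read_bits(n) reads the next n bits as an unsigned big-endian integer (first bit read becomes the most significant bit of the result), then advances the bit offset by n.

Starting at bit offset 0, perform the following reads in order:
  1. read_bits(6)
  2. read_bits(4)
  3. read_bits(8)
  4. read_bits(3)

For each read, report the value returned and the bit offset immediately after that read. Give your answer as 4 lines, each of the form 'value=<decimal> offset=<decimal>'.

Answer: value=9 offset=6
value=3 offset=10
value=98 offset=18
value=3 offset=21

Derivation:
Read 1: bits[0:6] width=6 -> value=9 (bin 001001); offset now 6 = byte 0 bit 6; 26 bits remain
Read 2: bits[6:10] width=4 -> value=3 (bin 0011); offset now 10 = byte 1 bit 2; 22 bits remain
Read 3: bits[10:18] width=8 -> value=98 (bin 01100010); offset now 18 = byte 2 bit 2; 14 bits remain
Read 4: bits[18:21] width=3 -> value=3 (bin 011); offset now 21 = byte 2 bit 5; 11 bits remain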